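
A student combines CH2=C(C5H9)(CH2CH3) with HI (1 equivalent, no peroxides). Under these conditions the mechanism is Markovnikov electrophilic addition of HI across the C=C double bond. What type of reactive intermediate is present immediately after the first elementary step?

tertiary carbocation

Step 1: Protonation of the alkene by HI: the π bond acts as the nucleophile and picks up H⁺, giving the more stable (Markovnikov) tertiary carbocation. The H–I bond breaks heterolytically, releasing I⁻.
After step 1 the species present is a tertiary carbocation.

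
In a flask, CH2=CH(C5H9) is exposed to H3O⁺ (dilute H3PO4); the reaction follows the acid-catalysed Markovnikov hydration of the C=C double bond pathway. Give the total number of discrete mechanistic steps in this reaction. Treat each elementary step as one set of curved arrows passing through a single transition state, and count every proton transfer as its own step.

4

Step 1: Protonation of the alkene by H3O⁺: the π bond acts as the nucleophile and picks up H⁺, giving the more stable (Markovnikov) secondary carbocation. H2O is released.
Step 2: Carbocation rearrangement: a 1,2-hydride shift from the adjacent cyclopentyl carbon converts the initially-formed secondary cation into the more stable tertiary cation.
Step 3: Nucleophilic capture of the cation by H2O produces the protonated alcohol (an oxonium ion).
Step 4: H2O removes a proton from the oxonium oxygen, regenerating H3O⁺ and giving the neutral alcohol.
Total: 4 elementary steps.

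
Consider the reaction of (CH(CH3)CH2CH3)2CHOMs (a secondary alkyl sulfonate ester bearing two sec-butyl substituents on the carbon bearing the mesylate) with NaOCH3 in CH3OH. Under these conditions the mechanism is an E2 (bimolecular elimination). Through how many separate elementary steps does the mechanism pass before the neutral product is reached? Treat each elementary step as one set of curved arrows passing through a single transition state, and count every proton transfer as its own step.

1

Step 1: In one step, CH3O⁻ pulls off a β-proton, the C–O bond cleaves, and a C=C double bond forms between the α- and β-carbons (E2, anti elimination).
Total: 1 elementary step.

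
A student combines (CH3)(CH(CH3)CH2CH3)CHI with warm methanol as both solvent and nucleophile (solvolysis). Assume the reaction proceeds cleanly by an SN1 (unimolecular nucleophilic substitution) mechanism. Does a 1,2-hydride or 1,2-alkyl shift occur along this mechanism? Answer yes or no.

The first-formed carbocation is secondary.
The adjacent sec-butyl carbon already bears 2 other carbon substituents and has a hydrogen to migrate; after a 1,2-hydride shift from that carbon the positive charge sits on a tertiary centre.
Tertiary is more stable than secondary, so the shift occurs.

yes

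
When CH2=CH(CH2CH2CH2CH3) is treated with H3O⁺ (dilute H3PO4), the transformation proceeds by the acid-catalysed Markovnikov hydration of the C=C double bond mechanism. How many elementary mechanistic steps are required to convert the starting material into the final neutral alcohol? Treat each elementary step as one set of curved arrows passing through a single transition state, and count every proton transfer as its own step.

3

Step 1: The π electrons of the C=C bond attack a proton of H3O⁺; Markovnikov addition places the new C–H on the less-substituted alkene carbon, so the positive charge ends up on the more-substituted carbon — a secondary carbocation. H2O is released.
(No 1,2-shift: no single shift to an adjacent carbon would give a more stable cation.)
Step 2: Nucleophilic capture of the cation by H2O produces the protonated alcohol (an oxonium ion).
Step 3: Deprotonation of the oxonium ion by a water molecule delivers the neutral alcohol and regenerates the acid catalyst.
Total: 3 elementary steps.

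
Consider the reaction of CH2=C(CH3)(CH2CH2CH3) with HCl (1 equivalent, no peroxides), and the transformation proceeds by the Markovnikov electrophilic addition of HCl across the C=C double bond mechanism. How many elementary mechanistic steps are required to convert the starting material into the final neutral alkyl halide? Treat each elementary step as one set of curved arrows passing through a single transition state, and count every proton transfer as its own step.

2

Step 1: Protonation of the alkene by HCl: the π bond acts as the nucleophile and picks up H⁺, giving the more stable (Markovnikov) tertiary carbocation. The H–Cl bond breaks heterolytically, releasing Cl⁻.
(No 1,2-shift: no single shift to an adjacent carbon would give a more stable cation.)
Step 2: The Cl⁻ anion donates a lone pair to the carbocation, forming the new C–Cl σ-bond and giving the neutral alkyl halide.
Total: 2 elementary steps.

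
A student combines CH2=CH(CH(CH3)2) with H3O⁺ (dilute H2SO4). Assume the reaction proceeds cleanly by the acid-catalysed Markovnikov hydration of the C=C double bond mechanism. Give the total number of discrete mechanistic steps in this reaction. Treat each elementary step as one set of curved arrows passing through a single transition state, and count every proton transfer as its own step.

4

Step 1: The π electrons of the C=C bond attack a proton of H3O⁺; Markovnikov addition places the new C–H on the less-substituted alkene carbon, so the positive charge ends up on the more-substituted carbon — a secondary carbocation. H2O is released.
Step 2: Carbocation rearrangement: a 1,2-hydride shift from the adjacent isopropyl carbon converts the initially-formed secondary cation into the more stable tertiary cation.
Step 3: A lone pair on the oxygen of H2O attacks the carbocation, forming a C–O bond and an oxonium ion (a protonated alcohol).
Step 4: H2O removes a proton from the oxonium oxygen, regenerating H3O⁺ and giving the neutral alcohol.
Total: 4 elementary steps.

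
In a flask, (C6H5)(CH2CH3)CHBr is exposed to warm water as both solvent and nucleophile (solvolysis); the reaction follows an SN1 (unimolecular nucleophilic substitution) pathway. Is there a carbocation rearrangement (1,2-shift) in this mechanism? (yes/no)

no

The first-formed carbocation is secondary.
No single 1,2-shift to an adjacent carbon would produce a more-substituted cation than the one already present, so no rearrangement occurs.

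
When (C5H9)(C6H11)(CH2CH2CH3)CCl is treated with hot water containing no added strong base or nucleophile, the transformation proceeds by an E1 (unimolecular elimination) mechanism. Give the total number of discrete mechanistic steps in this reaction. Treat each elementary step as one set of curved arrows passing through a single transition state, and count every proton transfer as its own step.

2

Step 1: The C–Cl bond breaks with both electrons going to the chloride; Cl⁻ leaves and a tertiary carbocation remains.
(No 1,2-shift: no single shift to an adjacent carbon would give a more stable cation.)
Step 2: A water molecule (solvent) deprotonates a β-carbon; as the C–H bond breaks, those electrons form the new alkene π bond.
Total: 2 elementary steps.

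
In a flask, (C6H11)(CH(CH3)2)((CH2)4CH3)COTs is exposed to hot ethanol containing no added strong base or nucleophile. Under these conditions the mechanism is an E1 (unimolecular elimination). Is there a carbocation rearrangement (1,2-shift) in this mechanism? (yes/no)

The first-formed carbocation is tertiary.
No single 1,2-shift to an adjacent carbon would produce a more-substituted cation than the one already present, so no rearrangement occurs.

no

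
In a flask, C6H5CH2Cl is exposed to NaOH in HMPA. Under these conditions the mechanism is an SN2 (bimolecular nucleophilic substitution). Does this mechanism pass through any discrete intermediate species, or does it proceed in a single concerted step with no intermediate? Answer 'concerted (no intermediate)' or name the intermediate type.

concerted (no intermediate)

Backside attack by OH⁻ on the carbon bearing the chloride: the new C–O bond forms as the C–Cl bond breaks, with Walden inversion at carbon.
All bond changes occur in one transition state; no discrete intermediate is formed.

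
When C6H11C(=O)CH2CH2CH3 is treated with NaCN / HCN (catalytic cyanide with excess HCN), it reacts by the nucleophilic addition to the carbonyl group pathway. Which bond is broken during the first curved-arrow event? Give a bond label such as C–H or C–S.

Step 1: A lone pair / filled orbital on CN⁻ attacks the electrophilic carbonyl carbon; the π(C=O) electrons shift onto oxygen, producing a tetrahedral alkoxide intermediate.
The bond broken in this step is the π(C=O) bond.

π(C=O)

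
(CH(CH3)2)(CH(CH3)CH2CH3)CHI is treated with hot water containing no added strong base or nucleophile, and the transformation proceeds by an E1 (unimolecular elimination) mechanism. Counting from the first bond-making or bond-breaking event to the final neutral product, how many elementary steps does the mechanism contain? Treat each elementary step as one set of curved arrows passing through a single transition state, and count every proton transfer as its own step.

Step 1: Unassisted departure of I⁻ (taking the C–I bonding pair) generates a secondary carbocation.
Step 2: Carbocation rearrangement: a 1,2-hydride shift from the adjacent sec-butyl carbon converts the initially-formed secondary cation into the more stable tertiary cation.
Step 3: A weak base (a water molecule from the solvent) removes a proton from a carbon adjacent to the cationic centre; the electrons of that C–H bond become the new π(C=C) bond, giving the alkene.
Total: 3 elementary steps.

3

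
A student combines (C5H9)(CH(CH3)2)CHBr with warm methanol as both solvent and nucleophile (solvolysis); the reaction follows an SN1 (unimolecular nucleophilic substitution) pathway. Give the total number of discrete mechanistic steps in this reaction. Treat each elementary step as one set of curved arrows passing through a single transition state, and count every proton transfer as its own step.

Step 1: Rate-determining heterolysis of the C–Br bond gives Br⁻ and a secondary carbocation.
Step 2: A 1,2-hydride shift from the adjacent isopropyl carbon moves the positive charge from the secondary centre to an adjacent carbon, generating a more stable tertiary carbocation.
Step 3: CH3OH donates an oxygen lone pair into the empty p orbital of the cation, giving a protonated ether (an oxonium ion).
Step 4: A second solvent molecule removes the proton on oxygen, giving the neutral ether product.
Total: 4 elementary steps.

4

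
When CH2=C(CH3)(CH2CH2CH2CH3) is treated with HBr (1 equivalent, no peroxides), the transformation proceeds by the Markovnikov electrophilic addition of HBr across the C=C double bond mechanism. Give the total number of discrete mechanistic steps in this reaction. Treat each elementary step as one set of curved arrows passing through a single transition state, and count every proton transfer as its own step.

Step 1: Electrophilic addition begins with the π(C=C) electrons forming a bond to the proton of HBr. Following Markovnikov's rule, the resulting cation is tertiary. The H–Br bond breaks heterolytically, releasing Br⁻.
(No 1,2-shift: no single shift to an adjacent carbon would give a more stable cation.)
Step 2: Br⁻ captures the cation: a lone pair on Br⁻ fills the empty p orbital, producing the alkyl halide product.
Total: 2 elementary steps.

2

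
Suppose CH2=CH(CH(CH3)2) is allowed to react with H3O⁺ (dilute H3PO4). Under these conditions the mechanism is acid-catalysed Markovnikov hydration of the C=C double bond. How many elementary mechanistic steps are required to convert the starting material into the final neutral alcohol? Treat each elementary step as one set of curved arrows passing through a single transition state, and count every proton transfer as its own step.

4

Step 1: Electrophilic addition begins with the π(C=C) electrons forming a bond to the proton of H3O⁺. Following Markovnikov's rule, the resulting cation is secondary. H2O is released.
Step 2: A hydride (H with its bonding pair) migrates from the adjacent isopropyl carbon to the cationic centre — a 1,2-hydride shift — upgrading the secondary cation to a tertiary one.
Step 3: Nucleophilic capture of the cation by H2O produces the protonated alcohol (an oxonium ion).
Step 4: H2O removes a proton from the oxonium oxygen, regenerating H3O⁺ and giving the neutral alcohol.
Total: 4 elementary steps.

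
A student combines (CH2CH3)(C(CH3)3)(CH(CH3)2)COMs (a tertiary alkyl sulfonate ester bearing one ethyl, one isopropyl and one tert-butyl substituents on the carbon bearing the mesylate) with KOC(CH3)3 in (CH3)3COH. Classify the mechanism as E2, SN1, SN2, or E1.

E2

Conditions: a strong/bulky base with a tertiary substrate bearing a β-hydrogen.
These conditions are the textbook signature of the E2 pathway.
A strong (often hindered) base removes a β-H in concert with loss of the leaving group — bimolecular elimination.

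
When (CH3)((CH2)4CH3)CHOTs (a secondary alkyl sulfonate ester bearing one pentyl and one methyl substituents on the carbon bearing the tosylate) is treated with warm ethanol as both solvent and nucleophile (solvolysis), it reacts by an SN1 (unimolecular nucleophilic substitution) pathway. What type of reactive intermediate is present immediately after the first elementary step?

secondary carbocation

Step 1: Ionisation: the C–O σ-bond cleaves heterolytically; both bonding electrons depart with TsO⁻, leaving a secondary carbocation at the α-carbon.
After step 1 the species present is a secondary carbocation.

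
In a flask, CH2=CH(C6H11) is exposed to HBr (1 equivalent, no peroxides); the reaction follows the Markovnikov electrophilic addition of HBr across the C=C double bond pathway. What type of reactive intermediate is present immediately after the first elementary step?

Step 1: Electrophilic addition begins with the π(C=C) electrons forming a bond to the proton of HBr. Following Markovnikov's rule, the resulting cation is secondary. The H–Br bond breaks heterolytically, releasing Br⁻.
After step 1 the species present is a secondary carbocation.

secondary carbocation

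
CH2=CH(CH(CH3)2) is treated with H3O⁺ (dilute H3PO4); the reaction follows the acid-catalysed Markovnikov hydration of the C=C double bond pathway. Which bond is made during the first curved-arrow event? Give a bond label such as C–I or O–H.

C–H

Step 1: Electrophilic addition begins with the π(C=C) electrons forming a bond to the proton of H3O⁺. Following Markovnikov's rule, the resulting cation is secondary. H2O is released.
The bond formed in this step is the C–H bond.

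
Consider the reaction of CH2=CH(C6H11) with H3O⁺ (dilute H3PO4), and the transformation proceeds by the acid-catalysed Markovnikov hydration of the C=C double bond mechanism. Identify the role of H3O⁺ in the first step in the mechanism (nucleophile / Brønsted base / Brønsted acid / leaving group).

Step 1: Electrophilic addition begins with the π(C=C) electrons forming a bond to the proton of H3O⁺. Following Markovnikov's rule, the resulting cation is secondary. H2O is released.
H3O⁺ in the first step donates a proton in a proton-transfer step — a Brønsted acid.

Brønsted acid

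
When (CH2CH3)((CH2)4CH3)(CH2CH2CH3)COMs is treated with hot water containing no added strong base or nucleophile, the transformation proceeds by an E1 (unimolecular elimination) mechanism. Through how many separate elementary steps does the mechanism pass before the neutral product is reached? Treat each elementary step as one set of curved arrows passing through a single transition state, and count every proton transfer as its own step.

2

Step 1: The C–O bond breaks with both electrons going to the mesylate; MsO⁻ leaves and a tertiary carbocation remains.
(No 1,2-shift: no single shift to an adjacent carbon would give a more stable cation.)
Step 2: Loss of a β-proton to a water molecule of the solvent: the C–H bonding pair collapses toward the cationic carbon to form the C=C π bond, yielding the alkene.
Total: 2 elementary steps.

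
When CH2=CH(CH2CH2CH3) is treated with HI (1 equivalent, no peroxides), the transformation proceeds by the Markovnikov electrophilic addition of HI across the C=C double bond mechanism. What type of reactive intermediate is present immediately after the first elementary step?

secondary carbocation

Step 1: Protonation of the alkene by HI: the π bond acts as the nucleophile and picks up H⁺, giving the more stable (Markovnikov) secondary carbocation. The H–I bond breaks heterolytically, releasing I⁻.
After step 1 the species present is a secondary carbocation.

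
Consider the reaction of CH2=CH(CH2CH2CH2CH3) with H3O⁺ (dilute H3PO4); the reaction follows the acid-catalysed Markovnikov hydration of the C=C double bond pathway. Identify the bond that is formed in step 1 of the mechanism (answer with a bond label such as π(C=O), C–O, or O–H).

C–H

Step 1: Protonation of the alkene by H3O⁺: the π bond acts as the nucleophile and picks up H⁺, giving the more stable (Markovnikov) secondary carbocation. H2O is released.
The bond formed in this step is the C–H bond.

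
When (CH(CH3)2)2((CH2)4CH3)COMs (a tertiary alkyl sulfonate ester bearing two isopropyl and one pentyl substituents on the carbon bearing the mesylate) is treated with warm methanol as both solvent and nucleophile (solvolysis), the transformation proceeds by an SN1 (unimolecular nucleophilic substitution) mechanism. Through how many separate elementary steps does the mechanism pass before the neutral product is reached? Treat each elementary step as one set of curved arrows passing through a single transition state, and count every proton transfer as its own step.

3

Step 1: Unassisted departure of MsO⁻ (taking the C–O bonding pair) generates a tertiary carbocation.
(No 1,2-shift: no single shift to an adjacent carbon would give a more stable cation.)
Step 2: A lone pair on the oxygen of CH3OH attacks the carbocation, forming a new C–O σ-bond and an oxonium ion.
Step 3: A second solvent molecule removes the proton on oxygen, giving the neutral ether product.
Total: 3 elementary steps.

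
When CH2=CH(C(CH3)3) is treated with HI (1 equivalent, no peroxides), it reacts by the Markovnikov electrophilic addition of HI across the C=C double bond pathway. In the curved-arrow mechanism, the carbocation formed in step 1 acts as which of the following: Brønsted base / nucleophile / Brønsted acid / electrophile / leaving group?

electrophile

Step 3: The I⁻ anion donates a lone pair to the carbocation, forming the new C–I σ-bond and giving the neutral alkyl halide.
The carbocation formed in step 1 accepts an electron pair into an empty or π* orbital — it is the electrophile.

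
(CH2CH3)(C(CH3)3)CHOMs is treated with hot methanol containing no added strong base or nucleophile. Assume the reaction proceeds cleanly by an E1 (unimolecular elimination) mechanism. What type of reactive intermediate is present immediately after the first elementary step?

secondary carbocation

Step 1: The C–O bond breaks with both electrons going to the mesylate; MsO⁻ leaves and a secondary carbocation remains.
After step 1 the species present is a secondary carbocation.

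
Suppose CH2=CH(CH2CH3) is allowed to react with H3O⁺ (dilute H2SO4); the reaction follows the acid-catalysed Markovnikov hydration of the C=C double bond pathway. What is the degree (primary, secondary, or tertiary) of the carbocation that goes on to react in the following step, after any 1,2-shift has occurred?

Step 1: The π electrons of the C=C bond attack a proton of H3O⁺; Markovnikov addition places the new C–H on the less-substituted alkene carbon, so the positive charge ends up on the more-substituted carbon — a secondary carbocation. H2O is released.
No single 1,2-shift to an adjacent carbon would give a more-substituted cation, so no rearrangement occurs.

secondary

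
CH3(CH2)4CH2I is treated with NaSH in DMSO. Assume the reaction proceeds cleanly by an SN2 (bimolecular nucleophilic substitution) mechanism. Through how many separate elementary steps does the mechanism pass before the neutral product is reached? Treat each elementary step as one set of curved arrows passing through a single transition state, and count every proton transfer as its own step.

1

Step 1: Backside attack by HS⁻ on the carbon bearing the iodide: the new C–S bond forms as the C–I bond breaks, with Walden inversion at carbon.
Total: 1 elementary step.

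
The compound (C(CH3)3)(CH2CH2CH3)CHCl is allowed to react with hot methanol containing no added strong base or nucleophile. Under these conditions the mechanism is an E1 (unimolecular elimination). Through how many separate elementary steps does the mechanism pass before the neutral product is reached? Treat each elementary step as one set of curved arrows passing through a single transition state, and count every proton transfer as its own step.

Step 1: Ionisation: the C–Cl σ-bond cleaves heterolytically; both bonding electrons depart with Cl⁻, leaving a secondary carbocation at the α-carbon.
Step 2: A 1,2-methyl shift from the adjacent tert-butyl carbon moves the positive charge from the secondary centre to an adjacent carbon, generating a more stable tertiary carbocation.
Step 3: A methanol molecule (solvent) deprotonates a β-carbon; as the C–H bond breaks, those electrons form the new alkene π bond.
Total: 3 elementary steps.

3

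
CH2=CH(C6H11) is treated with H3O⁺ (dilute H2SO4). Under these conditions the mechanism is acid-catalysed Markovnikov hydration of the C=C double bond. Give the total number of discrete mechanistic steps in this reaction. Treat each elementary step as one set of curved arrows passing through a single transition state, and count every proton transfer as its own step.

Step 1: Protonation of the alkene by H3O⁺: the π bond acts as the nucleophile and picks up H⁺, giving the more stable (Markovnikov) secondary carbocation. H2O is released.
Step 2: A 1,2-hydride shift from the adjacent cyclohexyl carbon moves the positive charge from the secondary centre to an adjacent carbon, generating a more stable tertiary carbocation.
Step 3: Water acts as the nucleophile: an oxygen lone pair bonds to the cationic carbon, giving an oxonium-ion intermediate.
Step 4: Deprotonation of the oxonium ion by a water molecule delivers the neutral alcohol and regenerates the acid catalyst.
Total: 4 elementary steps.

4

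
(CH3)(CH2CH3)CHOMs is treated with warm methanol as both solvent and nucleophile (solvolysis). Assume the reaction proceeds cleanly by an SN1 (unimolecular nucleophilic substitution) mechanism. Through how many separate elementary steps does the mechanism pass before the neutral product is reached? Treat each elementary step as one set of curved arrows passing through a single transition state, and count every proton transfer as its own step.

3

Step 1: Ionisation: the C–O σ-bond cleaves heterolytically; both bonding electrons depart with MsO⁻, leaving a secondary carbocation at the α-carbon.
(No 1,2-shift: no single shift to an adjacent carbon would give a more stable cation.)
Step 2: A lone pair on the oxygen of CH3OH attacks the carbocation, forming a new C–O σ-bond and an oxonium ion.
Step 3: Proton transfer from the O–H of the oxonium ion to a solvent molecule delivers the neutral ether.
Total: 3 elementary steps.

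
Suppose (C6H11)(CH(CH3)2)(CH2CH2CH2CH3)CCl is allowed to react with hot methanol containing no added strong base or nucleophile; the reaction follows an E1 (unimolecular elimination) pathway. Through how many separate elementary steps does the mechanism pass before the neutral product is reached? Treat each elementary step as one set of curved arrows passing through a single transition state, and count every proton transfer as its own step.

Step 1: Unassisted departure of Cl⁻ (taking the C–Cl bonding pair) generates a tertiary carbocation.
(No 1,2-shift: no single shift to an adjacent carbon would give a more stable cation.)
Step 2: A methanol molecule (solvent) deprotonates a β-carbon; as the C–H bond breaks, those electrons form the new alkene π bond.
Total: 2 elementary steps.

2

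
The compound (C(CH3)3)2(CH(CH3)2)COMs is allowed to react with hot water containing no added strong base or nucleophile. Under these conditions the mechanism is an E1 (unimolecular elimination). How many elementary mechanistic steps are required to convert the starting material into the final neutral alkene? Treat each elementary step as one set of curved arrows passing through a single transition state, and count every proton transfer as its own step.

Step 1: Ionisation: the C–O σ-bond cleaves heterolytically; both bonding electrons depart with MsO⁻, leaving a tertiary carbocation at the α-carbon.
(No 1,2-shift: no single shift to an adjacent carbon would give a more stable cation.)
Step 2: Loss of a β-proton to a water molecule of the solvent: the C–H bonding pair collapses toward the cationic carbon to form the C=C π bond, yielding the alkene.
Total: 2 elementary steps.

2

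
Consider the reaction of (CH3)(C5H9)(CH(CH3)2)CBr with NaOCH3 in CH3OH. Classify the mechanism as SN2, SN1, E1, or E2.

E2

Conditions: a strong base with a tertiary substrate bearing a β-hydrogen.
These conditions are the textbook signature of the E2 pathway.
A strong (often hindered) base removes a β-H in concert with loss of the leaving group — bimolecular elimination.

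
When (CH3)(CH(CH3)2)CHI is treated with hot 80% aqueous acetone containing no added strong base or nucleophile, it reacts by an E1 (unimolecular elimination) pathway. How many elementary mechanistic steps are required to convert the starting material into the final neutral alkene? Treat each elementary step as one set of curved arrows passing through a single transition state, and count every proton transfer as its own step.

Step 1: Rate-determining heterolysis of the C–I bond gives I⁻ and a secondary carbocation.
Step 2: Carbocation rearrangement: a 1,2-hydride shift from the adjacent isopropyl carbon converts the initially-formed secondary cation into the more stable tertiary cation.
Step 3: A water molecule (solvent) deprotonates a β-carbon; as the C–H bond breaks, those electrons form the new alkene π bond.
Total: 3 elementary steps.

3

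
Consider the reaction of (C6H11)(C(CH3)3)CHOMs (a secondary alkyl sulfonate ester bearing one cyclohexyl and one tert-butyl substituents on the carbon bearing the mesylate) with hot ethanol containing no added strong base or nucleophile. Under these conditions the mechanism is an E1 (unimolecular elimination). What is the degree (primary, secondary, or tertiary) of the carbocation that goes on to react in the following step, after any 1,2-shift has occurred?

tertiary

Step 1: The C–O bond breaks with both electrons going to the mesylate; MsO⁻ leaves and a secondary carbocation remains.
Step 2: Carbocation rearrangement: a 1,2-hydride shift from the adjacent cyclohexyl carbon converts the initially-formed secondary cation into the more stable tertiary cation.
The cation rearranges from secondary to tertiary via a 1,2-hydride shift from the adjacent cyclohexyl carbon; the tertiary cation is what reacts next.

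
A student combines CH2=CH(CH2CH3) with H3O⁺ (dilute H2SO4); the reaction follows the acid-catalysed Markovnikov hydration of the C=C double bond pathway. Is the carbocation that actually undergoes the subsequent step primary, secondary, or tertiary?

secondary

Step 1: The π electrons of the C=C bond attack a proton of H3O⁺; Markovnikov addition places the new C–H on the less-substituted alkene carbon, so the positive charge ends up on the more-substituted carbon — a secondary carbocation. H2O is released.
No single 1,2-shift to an adjacent carbon would give a more-substituted cation, so no rearrangement occurs.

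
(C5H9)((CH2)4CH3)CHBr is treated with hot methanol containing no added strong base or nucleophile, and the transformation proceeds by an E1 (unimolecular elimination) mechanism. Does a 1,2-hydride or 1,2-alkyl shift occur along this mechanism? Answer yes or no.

The first-formed carbocation is secondary.
The adjacent cyclopentyl carbon already bears 2 other carbon substituents and has a hydrogen to migrate; after a 1,2-hydride shift from that carbon the positive charge sits on a tertiary centre.
Tertiary is more stable than secondary, so the shift occurs.

yes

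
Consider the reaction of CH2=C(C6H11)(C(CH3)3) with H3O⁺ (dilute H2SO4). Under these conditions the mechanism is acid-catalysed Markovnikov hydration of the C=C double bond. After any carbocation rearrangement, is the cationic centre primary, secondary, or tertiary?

tertiary

Step 1: The π electrons of the C=C bond attack a proton of H3O⁺; Markovnikov addition places the new C–H on the less-substituted alkene carbon, so the positive charge ends up on the more-substituted carbon — a tertiary carbocation. H2O is released.
No single 1,2-shift to an adjacent carbon would give a more-substituted cation, so no rearrangement occurs.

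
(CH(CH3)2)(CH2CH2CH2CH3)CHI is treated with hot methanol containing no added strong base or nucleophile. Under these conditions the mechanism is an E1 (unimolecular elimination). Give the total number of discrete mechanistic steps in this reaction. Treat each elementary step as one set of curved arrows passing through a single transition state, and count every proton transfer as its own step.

3

Step 1: Ionisation: the C–I σ-bond cleaves heterolytically; both bonding electrons depart with I⁻, leaving a secondary carbocation at the α-carbon.
Step 2: A 1,2-hydride shift from the adjacent isopropyl carbon moves the positive charge from the secondary centre to an adjacent carbon, generating a more stable tertiary carbocation.
Step 3: A methanol molecule (solvent) deprotonates a β-carbon; as the C–H bond breaks, those electrons form the new alkene π bond.
Total: 3 elementary steps.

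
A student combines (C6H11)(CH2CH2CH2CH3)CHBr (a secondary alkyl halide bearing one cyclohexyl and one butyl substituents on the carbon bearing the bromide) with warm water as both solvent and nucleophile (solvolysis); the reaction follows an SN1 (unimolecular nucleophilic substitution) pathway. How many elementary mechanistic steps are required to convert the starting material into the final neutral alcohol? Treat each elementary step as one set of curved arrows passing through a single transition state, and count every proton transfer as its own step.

4

Step 1: Rate-determining heterolysis of the C–Br bond gives Br⁻ and a secondary carbocation.
Step 2: Carbocation rearrangement: a 1,2-hydride shift from the adjacent cyclohexyl carbon converts the initially-formed secondary cation into the more stable tertiary cation.
Step 3: Nucleophilic capture: the oxygen of H2O bonds to the cationic carbon, producing an oxonium-ion intermediate.
Step 4: Deprotonation of the oxonium oxygen by solvent water yields the neutral alcohol.
Total: 4 elementary steps.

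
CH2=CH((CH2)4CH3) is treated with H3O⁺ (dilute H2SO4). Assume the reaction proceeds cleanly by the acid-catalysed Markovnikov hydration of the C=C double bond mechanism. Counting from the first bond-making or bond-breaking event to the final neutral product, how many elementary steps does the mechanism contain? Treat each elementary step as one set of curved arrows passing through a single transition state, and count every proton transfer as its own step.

Step 1: Electrophilic addition begins with the π(C=C) electrons forming a bond to the proton of H3O⁺. Following Markovnikov's rule, the resulting cation is secondary. H2O is released.
(No 1,2-shift: no single shift to an adjacent carbon would give a more stable cation.)
Step 2: Water acts as the nucleophile: an oxygen lone pair bonds to the cationic carbon, giving an oxonium-ion intermediate.
Step 3: Proton transfer from the O–H of the oxonium ion to H2O completes the catalytic cycle and yields the alcohol.
Total: 3 elementary steps.

3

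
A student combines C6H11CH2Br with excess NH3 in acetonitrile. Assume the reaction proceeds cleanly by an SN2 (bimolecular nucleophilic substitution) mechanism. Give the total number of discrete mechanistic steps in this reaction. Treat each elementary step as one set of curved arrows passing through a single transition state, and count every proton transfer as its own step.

Step 1: A lone pair on the N of NH3 attacks the α-carbon from the back side while the C–Br bond breaks; both bonding electrons leave with Br⁻. The product of this concerted step is an alkylammonium ion.
Step 2: A second equivalent of NH3 removes a proton from the N, giving the neutral product.
Total: 2 elementary steps.

2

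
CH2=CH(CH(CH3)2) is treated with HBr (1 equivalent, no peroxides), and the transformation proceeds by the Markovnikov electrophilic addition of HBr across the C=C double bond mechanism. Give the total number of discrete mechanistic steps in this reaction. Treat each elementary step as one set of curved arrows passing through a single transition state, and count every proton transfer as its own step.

3

Step 1: Electrophilic addition begins with the π(C=C) electrons forming a bond to the proton of HBr. Following Markovnikov's rule, the resulting cation is secondary. The H–Br bond breaks heterolytically, releasing Br⁻.
Step 2: A hydride (H with its bonding pair) migrates from the adjacent isopropyl carbon to the cationic centre — a 1,2-hydride shift — upgrading the secondary cation to a tertiary one.
Step 3: The Br⁻ anion donates a lone pair to the carbocation, forming the new C–Br σ-bond and giving the neutral alkyl halide.
Total: 3 elementary steps.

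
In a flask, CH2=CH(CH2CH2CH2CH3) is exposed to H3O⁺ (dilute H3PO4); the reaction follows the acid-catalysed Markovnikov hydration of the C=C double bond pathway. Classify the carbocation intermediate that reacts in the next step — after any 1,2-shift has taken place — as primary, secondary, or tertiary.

secondary

Step 1: Electrophilic addition begins with the π(C=C) electrons forming a bond to the proton of H3O⁺. Following Markovnikov's rule, the resulting cation is secondary. H2O is released.
No single 1,2-shift to an adjacent carbon would give a more-substituted cation, so no rearrangement occurs.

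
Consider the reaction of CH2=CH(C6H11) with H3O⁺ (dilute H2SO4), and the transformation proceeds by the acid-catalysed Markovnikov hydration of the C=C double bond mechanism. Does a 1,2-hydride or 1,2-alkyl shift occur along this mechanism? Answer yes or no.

yes

The first-formed carbocation is secondary.
The adjacent cyclohexyl carbon already bears 2 other carbon substituents and has a hydrogen to migrate; after a 1,2-hydride shift from that carbon the positive charge sits on a tertiary centre.
Tertiary is more stable than secondary, so the shift occurs.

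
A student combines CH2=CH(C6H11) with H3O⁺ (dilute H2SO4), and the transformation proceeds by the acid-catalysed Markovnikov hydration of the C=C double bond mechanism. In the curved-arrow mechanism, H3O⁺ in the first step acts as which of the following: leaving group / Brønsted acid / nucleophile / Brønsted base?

Brønsted acid

Step 1: Electrophilic addition begins with the π(C=C) electrons forming a bond to the proton of H3O⁺. Following Markovnikov's rule, the resulting cation is secondary. H2O is released.
H3O⁺ in the first step donates a proton in a proton-transfer step — a Brønsted acid.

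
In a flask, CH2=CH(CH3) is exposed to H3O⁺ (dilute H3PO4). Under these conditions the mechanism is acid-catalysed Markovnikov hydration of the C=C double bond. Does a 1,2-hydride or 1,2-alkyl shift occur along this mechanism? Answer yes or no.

no

The first-formed carbocation is secondary.
No single 1,2-shift to an adjacent carbon would produce a more-substituted cation than the one already present, so no rearrangement occurs.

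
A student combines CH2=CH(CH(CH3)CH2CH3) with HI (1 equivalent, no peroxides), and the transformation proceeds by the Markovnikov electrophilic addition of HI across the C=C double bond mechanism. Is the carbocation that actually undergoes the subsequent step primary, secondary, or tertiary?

Step 1: Electrophilic addition begins with the π(C=C) electrons forming a bond to the proton of HI. Following Markovnikov's rule, the resulting cation is secondary. The H–I bond breaks heterolytically, releasing I⁻.
Step 2: A 1,2-hydride shift from the adjacent sec-butyl carbon moves the positive charge from the secondary centre to an adjacent carbon, generating a more stable tertiary carbocation.
The cation rearranges from secondary to tertiary via a 1,2-hydride shift from the adjacent sec-butyl carbon; the tertiary cation is what reacts next.

tertiary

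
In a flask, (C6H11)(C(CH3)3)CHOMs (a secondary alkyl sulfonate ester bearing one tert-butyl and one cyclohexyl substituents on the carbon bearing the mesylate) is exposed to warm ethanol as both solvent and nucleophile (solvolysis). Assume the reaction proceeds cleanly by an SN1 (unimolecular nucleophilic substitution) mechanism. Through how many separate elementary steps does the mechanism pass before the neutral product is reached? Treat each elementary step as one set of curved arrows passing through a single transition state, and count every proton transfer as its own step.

Step 1: Rate-determining heterolysis of the C–O bond gives MsO⁻ and a secondary carbocation.
Step 2: A hydride (H with its bonding pair) migrates from the adjacent cyclohexyl carbon to the cationic centre — a 1,2-hydride shift — upgrading the secondary cation to a tertiary one.
Step 3: Nucleophilic capture: the oxygen of CH3CH2OH bonds to the cationic carbon, producing an oxonium-ion intermediate.
Step 4: A second solvent molecule removes the proton on oxygen, giving the neutral ether product.
Total: 4 elementary steps.

4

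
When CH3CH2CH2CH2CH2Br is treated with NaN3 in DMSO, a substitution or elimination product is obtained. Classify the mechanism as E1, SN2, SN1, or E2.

Conditions: a primary substrate with a strong nucleophile in the polar aprotic solvent DMSO.
These conditions are the textbook signature of the SN2 pathway.
An unhindered substrate with a strong nucleophile in a polar aprotic solvent favours one-step backside displacement.

SN2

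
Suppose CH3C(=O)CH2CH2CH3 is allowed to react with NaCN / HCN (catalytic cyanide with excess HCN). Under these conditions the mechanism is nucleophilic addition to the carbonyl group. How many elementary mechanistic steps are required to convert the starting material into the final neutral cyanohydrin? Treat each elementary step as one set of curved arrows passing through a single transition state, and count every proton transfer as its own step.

Step 1: A lone pair / filled orbital on CN⁻ attacks the electrophilic carbonyl carbon; the π(C=O) electrons shift onto oxygen, producing a tetrahedral alkoxide intermediate.
Step 2: The alkoxide is protonated in situ by undissociated HCN, yielding a cyanohydrin; the CN⁻ so formed carries on the cycle.
Total: 2 elementary steps.

2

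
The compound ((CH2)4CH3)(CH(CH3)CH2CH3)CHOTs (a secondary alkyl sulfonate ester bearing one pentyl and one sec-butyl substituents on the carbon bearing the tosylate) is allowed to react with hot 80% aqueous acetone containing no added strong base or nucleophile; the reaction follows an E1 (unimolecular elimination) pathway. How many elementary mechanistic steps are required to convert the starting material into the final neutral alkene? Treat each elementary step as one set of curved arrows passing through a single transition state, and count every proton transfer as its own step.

Step 1: Rate-determining heterolysis of the C–O bond gives TsO⁻ and a secondary carbocation.
Step 2: A 1,2-hydride shift from the adjacent sec-butyl carbon moves the positive charge from the secondary centre to an adjacent carbon, generating a more stable tertiary carbocation.
Step 3: A water molecule (solvent) deprotonates a β-carbon; as the C–H bond breaks, those electrons form the new alkene π bond.
Total: 3 elementary steps.

3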